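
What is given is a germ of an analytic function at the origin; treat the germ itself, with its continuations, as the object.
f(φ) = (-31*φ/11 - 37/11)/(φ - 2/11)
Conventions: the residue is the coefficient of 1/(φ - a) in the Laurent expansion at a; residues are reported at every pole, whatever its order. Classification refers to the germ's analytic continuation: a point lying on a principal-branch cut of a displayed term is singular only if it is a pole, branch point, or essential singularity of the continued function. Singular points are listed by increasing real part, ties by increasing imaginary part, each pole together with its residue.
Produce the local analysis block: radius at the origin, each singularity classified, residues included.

Radius of convergence at 0: 2/11.
At 2/11: a pole of order 1; residue -469/121.

Denominator factor (φ - 2/11): pole of order 1 at 2/11, modulus 2/11.
The radius of convergence is the smallest modulus among the singular points: 2/11.
At the order-1 pole 2/11 set g(φ) = (φ - (2/11))*f(φ) = -31*φ/11 - 37/11.
Simple pole: residue = g(a) at a = 2/11, which is -469/121.


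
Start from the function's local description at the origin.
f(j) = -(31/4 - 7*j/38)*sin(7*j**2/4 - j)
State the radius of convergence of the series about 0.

The radius of convergence is infinite.

The factor -sin(7*j**2/4 - j) is entire and contributes no finite singular point.
The polynomial part has no poles.
No finite singular points: the Taylor series at 0 converges everywhere.


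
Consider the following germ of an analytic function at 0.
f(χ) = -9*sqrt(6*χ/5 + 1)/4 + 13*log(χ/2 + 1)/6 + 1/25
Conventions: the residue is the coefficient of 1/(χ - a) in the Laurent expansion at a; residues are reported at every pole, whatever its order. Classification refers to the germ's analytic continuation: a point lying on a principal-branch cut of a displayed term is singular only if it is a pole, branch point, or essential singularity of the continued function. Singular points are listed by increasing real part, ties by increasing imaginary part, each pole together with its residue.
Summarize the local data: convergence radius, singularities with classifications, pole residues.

Radius of convergence at 0: 5/6.
At -2: a logarithmic branch point.
At -5/6: an algebraic (square-root) branch point.

Branch term (-9/4)*sqrt(1 - χ/(-5/6)): its argument vanishes at χ = -5/6, a square-root branch point, modulus 5/6.
Branch term (13/6)*log(1 - χ/(-2)): its argument vanishes at χ = -2, a logarithmic branch point, modulus 2.
The radius of convergence is the smallest modulus among the singular points: 5/6.
List the singular points by increasing real part (a conjugate pair: the negative imaginary part first).


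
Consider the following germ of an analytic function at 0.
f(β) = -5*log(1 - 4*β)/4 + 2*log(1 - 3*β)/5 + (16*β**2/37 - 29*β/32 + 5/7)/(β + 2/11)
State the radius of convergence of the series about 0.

The radius of convergence is 2/11.

Denominator factor (β + 2/11): pole of order 1 at -2/11, modulus 2/11.
Branch term (-5/4)*log(1 - β/(1/4)): its argument vanishes at β = 1/4, a logarithmic branch point, modulus 1/4.
Branch term (2/5)*log(1 - β/(1/3)): its argument vanishes at β = 1/3, a logarithmic branch point, modulus 1/3.
The radius of convergence is the smallest modulus among the singular points: 2/11.


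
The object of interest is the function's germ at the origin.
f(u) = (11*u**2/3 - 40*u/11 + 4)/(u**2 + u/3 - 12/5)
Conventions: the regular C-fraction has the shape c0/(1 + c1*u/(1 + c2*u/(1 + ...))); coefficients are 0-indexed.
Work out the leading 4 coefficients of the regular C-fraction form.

Taylor coefficients (expand at 0): a_0 = -5/3, a_1 = 1525/1188, a_2 = -87415/42768, a_3 = 386425/1539648.
c0 = a_0 = -5/3. Peel one level at a time: if S = 1 + c*u/S' with S'(0) = 1, then c is the u-coefficient of S and S' = c*u/(S - 1).
S_1 = c0/f = 1 + (305/396)*u + (-1379/2178)*u^2 + ...; c1 = 305/396.
S_2 = c1*u/(S_1 - 1) = 1 + (2758/3355)*u + (2611883/1116300)*u^2 + ...; c2 = 2758/3355.
S_3 = c2*u/(S_2 - 1) = 1 + (-28730713/10094280)*u + ...; c3 = -28730713/10094280.

The regular C-fraction coefficients are [-5/3, 305/396, 2758/3355, -28730713/10094280].


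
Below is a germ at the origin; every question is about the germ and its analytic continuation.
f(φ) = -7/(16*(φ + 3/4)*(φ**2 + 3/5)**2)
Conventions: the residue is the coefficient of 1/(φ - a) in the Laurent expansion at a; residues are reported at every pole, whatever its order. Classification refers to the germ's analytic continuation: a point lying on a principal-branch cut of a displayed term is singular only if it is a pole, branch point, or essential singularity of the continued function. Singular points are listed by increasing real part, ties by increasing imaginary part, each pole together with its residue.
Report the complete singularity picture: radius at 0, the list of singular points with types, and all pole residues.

Radius of convergence at 0: 3/4.
At -3/4: a pole of order 1; residue -2800/8649.
At -((1/5)*sqrt(15))*i: a pole of order 2; residue (1400/8649) - ((1225/15376)*sqrt(15))*i.
At ((1/5)*sqrt(15))*i: a pole of order 2; residue (1400/8649) + ((1225/15376)*sqrt(15))*i.


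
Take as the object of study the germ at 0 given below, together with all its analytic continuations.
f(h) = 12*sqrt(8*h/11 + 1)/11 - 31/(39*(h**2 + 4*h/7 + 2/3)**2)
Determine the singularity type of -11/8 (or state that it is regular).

The term (12/11)*sqrt(1 - h/(-11/8)) has argument 1 - -11/8/(-11/8) = 0 at -11/8: a square-root (algebraic, two-sheeted) branch point; the remaining terms are analytic or single-valued there.

The point is an algebraic (square-root) branch point.


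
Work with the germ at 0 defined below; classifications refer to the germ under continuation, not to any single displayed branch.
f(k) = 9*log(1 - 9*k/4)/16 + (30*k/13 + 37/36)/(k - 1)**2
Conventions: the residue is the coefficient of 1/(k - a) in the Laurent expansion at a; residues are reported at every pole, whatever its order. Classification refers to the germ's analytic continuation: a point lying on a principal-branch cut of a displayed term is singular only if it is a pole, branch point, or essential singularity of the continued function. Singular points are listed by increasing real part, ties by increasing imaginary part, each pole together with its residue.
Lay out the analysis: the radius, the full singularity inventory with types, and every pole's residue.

Denominator factor (k - 1)^2: pole of order 2 at 1, modulus 1.
Branch term (9/16)*log(1 - k/(4/9)): its argument vanishes at k = 4/9, a logarithmic branch point, modulus 4/9.
The radius of convergence is the smallest modulus among the singular points: 4/9.
The branch term is analytic at 1 and contributes nothing to the residue; only the rational part matters.
At the order-2 pole 1 set g(k) = (k - (1))^2*(rational part) = 30*k/13 + 37/36.
Order-2 pole: residue = g'(a); g'(1) = 30/13, so the residue is 30/13.
List the singular points by increasing real part (a conjugate pair: the negative imaginary part first).

Radius of convergence at 0: 4/9.
At 4/9: a logarithmic branch point.
At 1: a pole of order 2; residue 30/13.


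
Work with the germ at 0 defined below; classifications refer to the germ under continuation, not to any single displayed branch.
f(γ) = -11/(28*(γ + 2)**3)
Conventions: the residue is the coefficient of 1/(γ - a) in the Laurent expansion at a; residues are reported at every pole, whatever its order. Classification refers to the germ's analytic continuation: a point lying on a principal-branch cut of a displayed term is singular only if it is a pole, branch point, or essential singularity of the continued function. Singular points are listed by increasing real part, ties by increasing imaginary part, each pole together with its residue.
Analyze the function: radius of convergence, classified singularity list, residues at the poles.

Radius of convergence at 0: 2.
At -2: a pole of order 3; residue 0.

Denominator factor (γ + 2)^3: pole of order 3 at -2, modulus 2.
The radius of convergence is the smallest modulus among the singular points: 2.
At the order-3 pole -2 set g(γ) = (γ - (-2))^3*f(γ) = -11/28.
Order-3 pole: residue = g''(a)/2; g''(-2) = 0, so the residue is 0.


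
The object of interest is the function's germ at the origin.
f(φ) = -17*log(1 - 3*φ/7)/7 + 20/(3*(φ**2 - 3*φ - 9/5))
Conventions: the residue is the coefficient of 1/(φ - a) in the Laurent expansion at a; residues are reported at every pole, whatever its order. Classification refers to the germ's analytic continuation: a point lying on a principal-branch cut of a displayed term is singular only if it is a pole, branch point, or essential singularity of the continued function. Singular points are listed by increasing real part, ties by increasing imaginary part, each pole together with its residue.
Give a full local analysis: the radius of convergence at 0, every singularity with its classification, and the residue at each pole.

Radius of convergence at 0: -3/2 + (9/10)*sqrt(5).
At 3/2 - (9/10)*sqrt(5): a pole of order 1; residue -(20/27)*sqrt(5).
At 7/3: a logarithmic branch point.
At 3/2 + (9/10)*sqrt(5): a pole of order 1; residue (20/27)*sqrt(5).

Denominator factor (φ**2 - 3*φ - 9/5): discriminant 81/5, real irrational roots 3/2 + (9/10)*sqrt(5) and 3/2 - (9/10)*sqrt(5); poles of order 1, moduli 3/2 + (9/10)*sqrt(5) and -3/2 + (9/10)*sqrt(5).
Branch term (-17/7)*log(1 - φ/(7/3)): its argument vanishes at φ = 7/3, a logarithmic branch point, modulus 7/3.
The radius of convergence is the smallest modulus among the singular points: -3/2 + (9/10)*sqrt(5).
The branch term is analytic at 3/2 - (9/10)*sqrt(5) and contributes nothing to the residue; only the rational part matters.
The factor φ**2 - 3*φ - 9/5 splits as (φ - a)(φ - a') with a = 3/2 - (9/10)*sqrt(5), a' = 3/2 + (9/10)*sqrt(5). At the order-1 pole a set g(φ) = (φ - a)*(rational part) = [20/3] / (φ - a').
Simple pole: residue = g(a) at a = 3/2 - (9/10)*sqrt(5), which is -(20/27)*sqrt(5).
The branch term is analytic at 3/2 + (9/10)*sqrt(5) and contributes nothing to the residue; only the rational part matters.
The factor φ**2 - 3*φ - 9/5 splits as (φ - a)(φ - a') with a = 3/2 + (9/10)*sqrt(5), a' = 3/2 - (9/10)*sqrt(5). At the order-1 pole a set g(φ) = (φ - a)*(rational part) = [20/3] / (φ - a').
Simple pole: residue = g(a) at a = 3/2 + (9/10)*sqrt(5), which is (20/27)*sqrt(5).
List the singular points by increasing real part (a conjugate pair: the negative imaginary part first).


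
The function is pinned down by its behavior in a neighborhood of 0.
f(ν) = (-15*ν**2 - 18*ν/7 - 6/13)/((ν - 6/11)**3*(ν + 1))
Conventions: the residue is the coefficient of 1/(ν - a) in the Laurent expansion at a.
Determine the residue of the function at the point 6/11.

The residue is -91839/26299.

At the order-3 pole 6/11 set g(ν) = (ν - (6/11))^3*f(ν) = (-15*ν**2 - 18*ν/7 - 6/13)/(ν + 1).
Order-3 pole: residue = g''(a)/2; g''(6/11) = -183678/26299, so the residue is -91839/26299.


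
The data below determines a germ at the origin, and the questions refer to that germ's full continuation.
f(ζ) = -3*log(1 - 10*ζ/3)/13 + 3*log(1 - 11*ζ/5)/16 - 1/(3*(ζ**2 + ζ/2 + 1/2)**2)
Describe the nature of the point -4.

Denominator factors: ζ**2 + ζ/2 + 1/2 = 29/2 at ζ = -4 — none vanishes.
Branch term log(1 - ζ/(3/10)): argument at -4 is 43/3, nonzero, so -4 is not its branch point (a point on a principal cut is still regular for the continued germ).
Branch term log(1 - ζ/(5/11)): argument at -4 is 49/5, nonzero, so -4 is not its branch point (a point on a principal cut is still regular for the continued germ).
So the germ continues analytically to -4.

The point is a regular point.


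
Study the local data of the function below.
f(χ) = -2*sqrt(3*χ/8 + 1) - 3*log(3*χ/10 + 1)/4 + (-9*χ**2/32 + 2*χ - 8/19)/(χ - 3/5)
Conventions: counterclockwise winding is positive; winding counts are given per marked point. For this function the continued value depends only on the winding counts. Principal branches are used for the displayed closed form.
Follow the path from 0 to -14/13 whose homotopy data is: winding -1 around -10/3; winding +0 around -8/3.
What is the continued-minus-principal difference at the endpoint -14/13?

The rational part is single-valued and drops out of the difference; each branch term changes only by its own monodromy.
(-3/4)*log(1 - χ/(-10/3)): each positive loop around -10/3 adds 2*pi*i to the log, so winding -1 contributes (-3/4)*(-1)*2*pi*i = (3/2)*pi*i.
(-2)*sqrt(1 - χ/(-8/3)): winding +0 is even, the square root returns to the same sheet, contribution 0.
Summing the contributions at χ = -14/13 gives (3/2)*pi*i.

Continued minus principal equals (3/2)*pi*i.


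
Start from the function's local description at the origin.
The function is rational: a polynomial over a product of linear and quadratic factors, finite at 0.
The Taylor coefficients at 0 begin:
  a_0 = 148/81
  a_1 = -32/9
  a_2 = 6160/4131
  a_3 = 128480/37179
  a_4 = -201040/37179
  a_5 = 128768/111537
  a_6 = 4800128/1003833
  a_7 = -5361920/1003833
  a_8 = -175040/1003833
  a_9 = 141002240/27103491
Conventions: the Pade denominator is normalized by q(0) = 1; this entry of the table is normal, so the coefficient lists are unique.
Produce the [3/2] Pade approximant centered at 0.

Taylor coefficients needed (read off): a_0 = 148/81, a_1 = -32/9, a_2 = 6160/4131, a_3 = 128480/37179, a_4 = -201040/37179, a_5 = 128768/111537.
Write the denominator as Q(z) = 1 + q1*z + q2*z^2. Requiring Q*f - P = O(z^6) with deg P <= 3 kills the coefficients of z^4..z^5 in Q*f:
  z^4: a_4 + q1*a_3 + q2*a_2 = 0, i.e. -201040/37179 + (128480/37179)*q1 + (6160/4131)*q2 = 0.
  z^5: a_5 + q1*a_4 + q2*a_3 = 0, i.e. 128768/111537 + (-201040/37179)*q1 + (128480/37179)*q2 = 0.
Solving this linear system: q1 = 2003498/1963975, q2 = 81802447/64811175.
The numerator is Q*f truncated at degree 3: P0 = a_0 = 148/81; P1 = a_1 + q1*a_0 = -269107096/159081975; P2 = a_2 + q1*a_1 + q2*a_0 = 15192737788/89244987975; P3 = a_3 + q1*a_2 + q2*a_1 = 392916783712/803204891775.

The Pade approximant has numerator coefficients [148/81, -269107096/159081975, 15192737788/89244987975, 392916783712/803204891775]; denominator coefficients [1, 2003498/1963975, 81802447/64811175].


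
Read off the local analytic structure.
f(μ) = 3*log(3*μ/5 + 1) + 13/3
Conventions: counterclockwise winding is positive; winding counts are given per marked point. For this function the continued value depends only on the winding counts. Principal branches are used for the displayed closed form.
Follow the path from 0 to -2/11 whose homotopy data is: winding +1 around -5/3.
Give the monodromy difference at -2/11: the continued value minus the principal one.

Continued minus principal equals (6)*pi*i.

The rational part is single-valued and drops out of the difference; each branch term changes only by its own monodromy.
(3)*log(1 - μ/(-5/3)): each positive loop around -5/3 adds 2*pi*i to the log, so winding +1 contributes (3)*(1)*2*pi*i = (6)*pi*i.
Summing the contributions at μ = -2/11 gives (6)*pi*i.


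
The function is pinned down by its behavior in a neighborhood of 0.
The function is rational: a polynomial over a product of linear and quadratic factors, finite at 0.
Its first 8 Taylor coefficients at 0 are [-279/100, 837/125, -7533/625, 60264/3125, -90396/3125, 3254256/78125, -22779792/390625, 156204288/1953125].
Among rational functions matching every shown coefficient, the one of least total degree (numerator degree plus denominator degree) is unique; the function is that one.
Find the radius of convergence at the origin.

The radius of convergence is 5/6.

No rational of total degree below 2 reproduces all 8 coefficients; solving the [0/2] Pade equations on them gives f(y) = -31/(16*(y + 5/6)**2), whose expansion matches every shown term.
Denominator factor (y + 5/6)^2: pole of order 2 at -5/6, modulus 5/6.
The radius of convergence is the smallest modulus among the singular points: 5/6.


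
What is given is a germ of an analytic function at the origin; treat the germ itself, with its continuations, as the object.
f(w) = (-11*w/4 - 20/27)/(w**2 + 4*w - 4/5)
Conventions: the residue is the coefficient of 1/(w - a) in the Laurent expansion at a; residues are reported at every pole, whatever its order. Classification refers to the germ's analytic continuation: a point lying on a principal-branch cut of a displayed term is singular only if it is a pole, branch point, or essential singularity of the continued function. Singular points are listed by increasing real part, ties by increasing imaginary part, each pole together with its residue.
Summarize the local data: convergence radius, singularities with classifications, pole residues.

Denominator factor (w**2 + 4*w - 4/5): discriminant 96/5, real irrational roots -2 + (2/5)*sqrt(30) and -2 - (2/5)*sqrt(30); poles of order 1, moduli -2 + (2/5)*sqrt(30) and 2 + (2/5)*sqrt(30).
The radius of convergence is the smallest modulus among the singular points: -2 + (2/5)*sqrt(30).
The factor w**2 + 4*w - 4/5 splits as (w - a)(w - a') with a = -2 - (2/5)*sqrt(30), a' = -2 + (2/5)*sqrt(30). At the order-1 pole a set g(w) = (w - a)*f(w) = [-11*w/4 - 20/27] / (w - a').
Simple pole: residue = g(a) at a = -2 - (2/5)*sqrt(30), which is -11/8 - (257/1296)*sqrt(30).
The factor w**2 + 4*w - 4/5 splits as (w - a)(w - a') with a = -2 + (2/5)*sqrt(30), a' = -2 - (2/5)*sqrt(30). At the order-1 pole a set g(w) = (w - a)*f(w) = [-11*w/4 - 20/27] / (w - a').
Simple pole: residue = g(a) at a = -2 + (2/5)*sqrt(30), which is -11/8 + (257/1296)*sqrt(30).
List the singular points by increasing real part (a conjugate pair: the negative imaginary part first).

Radius of convergence at 0: -2 + (2/5)*sqrt(30).
At -2 - (2/5)*sqrt(30): a pole of order 1; residue -11/8 - (257/1296)*sqrt(30).
At -2 + (2/5)*sqrt(30): a pole of order 1; residue -11/8 + (257/1296)*sqrt(30).


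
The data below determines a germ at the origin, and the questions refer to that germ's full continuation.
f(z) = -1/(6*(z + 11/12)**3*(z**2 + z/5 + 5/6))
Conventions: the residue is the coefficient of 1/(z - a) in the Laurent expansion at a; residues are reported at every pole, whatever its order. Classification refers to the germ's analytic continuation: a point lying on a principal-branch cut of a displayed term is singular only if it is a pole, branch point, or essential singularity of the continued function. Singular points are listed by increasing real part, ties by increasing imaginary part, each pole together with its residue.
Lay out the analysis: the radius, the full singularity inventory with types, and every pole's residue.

Radius of convergence at 0: (1/6)*sqrt(30).
At -11/12: a pole of order 3; residue -73249920/1235376017.
At (-1/10) - ((1/30)*sqrt(741))*i: a pole of order 1; residue (36624960/1235376017) + ((458004960/305137876199)*sqrt(741))*i.
At (-1/10) + ((1/30)*sqrt(741))*i: a pole of order 1; residue (36624960/1235376017) - ((458004960/305137876199)*sqrt(741))*i.

Denominator factor (z**2 + z/5 + 5/6): discriminant -247/75, complex-conjugate roots (-1/10) + ((1/30)*sqrt(741))*i and (-1/10) - ((1/30)*sqrt(741))*i; poles of order 1, moduli (1/6)*sqrt(30) and (1/6)*sqrt(30).
Denominator factor (z + 11/12)^3: pole of order 3 at -11/12, modulus 11/12.
The radius of convergence is the smallest modulus among the singular points: (1/6)*sqrt(30).
At the order-3 pole -11/12 set g(z) = (z - (-11/12))^3*f(z) = -1/(6*(z**2 + z/5 + 5/6)).
Order-3 pole: residue = g''(a)/2; g''(-11/12) = -146499840/1235376017, so the residue is -73249920/1235376017.
The factor z**2 + z/5 + 5/6 splits as (z - a)(z - a') with a = (-1/10) - ((1/30)*sqrt(741))*i, a' = (-1/10) + ((1/30)*sqrt(741))*i. At the order-1 pole a set g(z) = (z - a)*f(z) = [-1/(6*(z + 11/12)**3)] / (z - a').
Simple pole: residue = g(a) at a = (-1/10) - ((1/30)*sqrt(741))*i, which is (36624960/1235376017) + ((458004960/305137876199)*sqrt(741))*i.
The factor z**2 + z/5 + 5/6 splits as (z - a)(z - a') with a = (-1/10) + ((1/30)*sqrt(741))*i, a' = (-1/10) - ((1/30)*sqrt(741))*i. At the order-1 pole a set g(z) = (z - a)*f(z) = [-1/(6*(z + 11/12)**3)] / (z - a').
Simple pole: residue = g(a) at a = (-1/10) + ((1/30)*sqrt(741))*i, which is (36624960/1235376017) - ((458004960/305137876199)*sqrt(741))*i.
List the singular points by increasing real part (a conjugate pair: the negative imaginary part first).


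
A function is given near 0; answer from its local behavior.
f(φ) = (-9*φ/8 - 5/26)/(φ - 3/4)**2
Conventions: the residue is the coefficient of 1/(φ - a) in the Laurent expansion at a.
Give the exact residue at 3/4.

At the order-2 pole 3/4 set g(φ) = (φ - (3/4))^2*f(φ) = -9*φ/8 - 5/26.
Order-2 pole: residue = g'(a); g'(3/4) = -9/8, so the residue is -9/8.

The residue is -9/8.


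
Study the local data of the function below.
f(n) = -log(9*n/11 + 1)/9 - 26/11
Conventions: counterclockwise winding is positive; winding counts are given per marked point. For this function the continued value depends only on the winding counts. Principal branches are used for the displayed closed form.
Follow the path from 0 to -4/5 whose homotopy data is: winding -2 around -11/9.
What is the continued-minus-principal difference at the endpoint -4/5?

Continued minus principal equals (4/9)*pi*i.

The rational part is single-valued and drops out of the difference; each branch term changes only by its own monodromy.
(-1/9)*log(1 - n/(-11/9)): each positive loop around -11/9 adds 2*pi*i to the log, so winding -2 contributes (-1/9)*(-2)*2*pi*i = (4/9)*pi*i.
Summing the contributions at n = -4/5 gives (4/9)*pi*i.


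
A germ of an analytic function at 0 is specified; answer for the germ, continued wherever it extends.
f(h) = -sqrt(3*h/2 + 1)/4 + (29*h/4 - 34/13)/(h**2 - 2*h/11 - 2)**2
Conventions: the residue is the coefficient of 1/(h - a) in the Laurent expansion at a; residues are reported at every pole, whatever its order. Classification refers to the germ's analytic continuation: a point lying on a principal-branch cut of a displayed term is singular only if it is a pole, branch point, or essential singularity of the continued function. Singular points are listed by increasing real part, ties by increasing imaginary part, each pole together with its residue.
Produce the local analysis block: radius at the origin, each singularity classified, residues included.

Denominator factor (h**2 - 2*h/11 - 2)^2: discriminant 972/121, real irrational roots 1/11 + (9/11)*sqrt(3) and 1/11 - (9/11)*sqrt(3); poles of order 2, moduli 1/11 + (9/11)*sqrt(3) and -1/11 + (9/11)*sqrt(3).
Branch term (-1/4)*sqrt(1 - h/(-2/3)): its argument vanishes at h = -2/3, a square-root branch point, modulus 2/3.
The radius of convergence is the smallest modulus among the singular points: 2/3.
The branch term is analytic at 1/11 - (9/11)*sqrt(3) and contributes nothing to the residue; only the rational part matters.
The factor h**2 - 2*h/11 - 2 splits as (h - a)(h - a') with a = 1/11 - (9/11)*sqrt(3), a' = 1/11 + (9/11)*sqrt(3). At the order-2 pole a set g(h) = (h - a)^2*(rational part) = [29*h/4 - 34/13] / (h - a')^2.
Order-2 pole: residue = g'(a); g'(1/11 - (9/11)*sqrt(3)) = -(45133/454896)*sqrt(3), so the residue is -(45133/454896)*sqrt(3).
The branch term is analytic at 1/11 + (9/11)*sqrt(3) and contributes nothing to the residue; only the rational part matters.
The factor h**2 - 2*h/11 - 2 splits as (h - a)(h - a') with a = 1/11 + (9/11)*sqrt(3), a' = 1/11 - (9/11)*sqrt(3). At the order-2 pole a set g(h) = (h - a)^2*(rational part) = [29*h/4 - 34/13] / (h - a')^2.
Order-2 pole: residue = g'(a); g'(1/11 + (9/11)*sqrt(3)) = (45133/454896)*sqrt(3), so the residue is (45133/454896)*sqrt(3).
List the singular points by increasing real part (a conjugate pair: the negative imaginary part first).

Radius of convergence at 0: 2/3.
At 1/11 - (9/11)*sqrt(3): a pole of order 2; residue -(45133/454896)*sqrt(3).
At -2/3: an algebraic (square-root) branch point.
At 1/11 + (9/11)*sqrt(3): a pole of order 2; residue (45133/454896)*sqrt(3).


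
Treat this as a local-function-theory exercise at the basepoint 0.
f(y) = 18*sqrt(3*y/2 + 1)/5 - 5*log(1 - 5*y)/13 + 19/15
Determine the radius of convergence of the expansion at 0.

The radius of convergence is 1/5.

Branch term (18/5)*sqrt(1 - y/(-2/3)): its argument vanishes at y = -2/3, a square-root branch point, modulus 2/3.
Branch term (-5/13)*log(1 - y/(1/5)): its argument vanishes at y = 1/5, a logarithmic branch point, modulus 1/5.
The radius of convergence is the smallest modulus among the singular points: 1/5.


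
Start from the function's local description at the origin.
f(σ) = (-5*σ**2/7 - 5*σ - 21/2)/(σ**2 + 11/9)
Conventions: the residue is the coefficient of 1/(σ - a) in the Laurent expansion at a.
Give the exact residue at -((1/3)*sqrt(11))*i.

The factor σ**2 + 11/9 splits as (σ - a)(σ - a') with a = -((1/3)*sqrt(11))*i, a' = ((1/3)*sqrt(11))*i. At the order-1 pole a set g(σ) = (σ - a)*f(σ) = [-5*σ**2/7 - 5*σ - 21/2] / (σ - a').
Simple pole: residue = g(a) at a = -((1/3)*sqrt(11))*i, which is (-5/2) - ((1213/924)*sqrt(11))*i.

The residue is (-5/2) - ((1213/924)*sqrt(11))*i.


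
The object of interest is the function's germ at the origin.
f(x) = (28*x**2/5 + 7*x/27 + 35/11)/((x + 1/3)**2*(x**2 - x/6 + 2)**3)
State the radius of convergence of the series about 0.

The radius of convergence is 1/3.

Denominator factor (x**2 - x/6 + 2)^3: discriminant -287/36, complex-conjugate roots (1/12) + ((1/12)*sqrt(287))*i and (1/12) - ((1/12)*sqrt(287))*i; poles of order 3, moduli sqrt(2) and sqrt(2).
Denominator factor (x + 1/3)^2: pole of order 2 at -1/3, modulus 1/3.
The radius of convergence is the smallest modulus among the singular points: 1/3.


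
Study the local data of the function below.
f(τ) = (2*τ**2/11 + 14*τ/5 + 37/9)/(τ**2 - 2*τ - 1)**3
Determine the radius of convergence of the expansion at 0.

Denominator factor (τ**2 - 2*τ - 1)^3: discriminant 8, real irrational roots 1 + sqrt(2) and 1 - sqrt(2); poles of order 3, moduli 1 + sqrt(2) and -1 + sqrt(2).
The radius of convergence is the smallest modulus among the singular points: -1 + sqrt(2).

The radius of convergence is -1 + sqrt(2).


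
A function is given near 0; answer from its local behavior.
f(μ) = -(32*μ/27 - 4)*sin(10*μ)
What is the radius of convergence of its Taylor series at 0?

The radius of convergence is infinite.

The factor -sin(10*μ) is entire and contributes no finite singular point.
The polynomial part has no poles.
No finite singular points: the Taylor series at 0 converges everywhere.


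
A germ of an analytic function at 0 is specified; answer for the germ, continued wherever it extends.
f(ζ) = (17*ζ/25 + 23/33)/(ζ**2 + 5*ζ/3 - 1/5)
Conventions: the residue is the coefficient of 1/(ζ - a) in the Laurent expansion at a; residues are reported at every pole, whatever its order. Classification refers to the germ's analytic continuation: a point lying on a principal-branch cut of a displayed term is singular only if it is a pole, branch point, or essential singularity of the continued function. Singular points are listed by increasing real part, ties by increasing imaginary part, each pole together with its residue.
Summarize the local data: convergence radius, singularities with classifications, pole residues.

Denominator factor (ζ**2 + 5*ζ/3 - 1/5): discriminant 161/45, real irrational roots -5/6 + (1/30)*sqrt(805) and -5/6 - (1/30)*sqrt(805); poles of order 1, moduli -5/6 + (1/30)*sqrt(805) and 5/6 + (1/30)*sqrt(805).
The radius of convergence is the smallest modulus among the singular points: -5/6 + (1/30)*sqrt(805).
The factor ζ**2 + 5*ζ/3 - 1/5 splits as (ζ - a)(ζ - a') with a = -5/6 - (1/30)*sqrt(805), a' = -5/6 + (1/30)*sqrt(805). At the order-1 pole a set g(ζ) = (ζ - a)*f(ζ) = [17*ζ/25 + 23/33] / (ζ - a').
Simple pole: residue = g(a) at a = -5/6 - (1/30)*sqrt(805), which is 17/50 - (43/17710)*sqrt(805).
The factor ζ**2 + 5*ζ/3 - 1/5 splits as (ζ - a)(ζ - a') with a = -5/6 + (1/30)*sqrt(805), a' = -5/6 - (1/30)*sqrt(805). At the order-1 pole a set g(ζ) = (ζ - a)*f(ζ) = [17*ζ/25 + 23/33] / (ζ - a').
Simple pole: residue = g(a) at a = -5/6 + (1/30)*sqrt(805), which is 17/50 + (43/17710)*sqrt(805).
List the singular points by increasing real part (a conjugate pair: the negative imaginary part first).

Radius of convergence at 0: -5/6 + (1/30)*sqrt(805).
At -5/6 - (1/30)*sqrt(805): a pole of order 1; residue 17/50 - (43/17710)*sqrt(805).
At -5/6 + (1/30)*sqrt(805): a pole of order 1; residue 17/50 + (43/17710)*sqrt(805).


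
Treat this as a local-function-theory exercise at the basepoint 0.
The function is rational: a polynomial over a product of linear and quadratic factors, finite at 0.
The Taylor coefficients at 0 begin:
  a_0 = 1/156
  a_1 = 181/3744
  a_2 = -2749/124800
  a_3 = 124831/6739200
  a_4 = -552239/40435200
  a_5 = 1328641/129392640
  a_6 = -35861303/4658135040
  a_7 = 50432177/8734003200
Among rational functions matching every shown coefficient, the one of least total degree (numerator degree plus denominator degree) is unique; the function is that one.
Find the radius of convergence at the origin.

The radius of convergence is 4/3.

No rational of total degree below 5 reproduces all 8 coefficients; solving the [2/3] Pade equations on them gives f(ν) = (26*ν**2/25 + 10*ν + 16/13)/((ν - 12)**2*(ν + 4/3)), whose expansion matches every shown term.
Denominator factor (ν + 4/3): pole of order 1 at -4/3, modulus 4/3.
Denominator factor (ν - 12)^2: pole of order 2 at 12, modulus 12.
The radius of convergence is the smallest modulus among the singular points: 4/3.


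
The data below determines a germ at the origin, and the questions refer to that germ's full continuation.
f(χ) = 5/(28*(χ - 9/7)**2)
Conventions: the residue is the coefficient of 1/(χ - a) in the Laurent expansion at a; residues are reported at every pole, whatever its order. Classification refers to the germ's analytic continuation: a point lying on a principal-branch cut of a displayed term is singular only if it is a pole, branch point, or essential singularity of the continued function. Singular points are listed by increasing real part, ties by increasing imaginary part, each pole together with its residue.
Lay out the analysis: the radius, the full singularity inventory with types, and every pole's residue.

Radius of convergence at 0: 9/7.
At 9/7: a pole of order 2; residue 0.

Denominator factor (χ - 9/7)^2: pole of order 2 at 9/7, modulus 9/7.
The radius of convergence is the smallest modulus among the singular points: 9/7.
At the order-2 pole 9/7 set g(χ) = (χ - (9/7))^2*f(χ) = 5/28.
Order-2 pole: residue = g'(a); g'(9/7) = 0, so the residue is 0.


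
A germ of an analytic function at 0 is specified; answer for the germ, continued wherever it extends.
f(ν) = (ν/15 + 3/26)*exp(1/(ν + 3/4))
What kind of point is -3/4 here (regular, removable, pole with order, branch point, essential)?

The point is an essential singularity.

The exponent 1/(ν - (-3/4)) has a pole at -3/4, so exp(1/(ν - (-3/4))) takes every nonzero value near it: an essential singularity (not a pole of any order).


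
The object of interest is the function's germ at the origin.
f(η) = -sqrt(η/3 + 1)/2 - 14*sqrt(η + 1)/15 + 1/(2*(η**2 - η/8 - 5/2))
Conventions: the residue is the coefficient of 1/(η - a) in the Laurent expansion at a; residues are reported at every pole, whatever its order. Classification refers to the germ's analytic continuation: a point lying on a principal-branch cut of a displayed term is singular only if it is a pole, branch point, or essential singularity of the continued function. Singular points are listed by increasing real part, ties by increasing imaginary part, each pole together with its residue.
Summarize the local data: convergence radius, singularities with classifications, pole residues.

Denominator factor (η**2 - η/8 - 5/2): discriminant 641/64, real irrational roots 1/16 + (1/16)*sqrt(641) and 1/16 - (1/16)*sqrt(641); poles of order 1, moduli 1/16 + (1/16)*sqrt(641) and -1/16 + (1/16)*sqrt(641).
Branch term (-14/15)*sqrt(1 - η/(-1)): its argument vanishes at η = -1, a square-root branch point, modulus 1.
Branch term (-1/2)*sqrt(1 - η/(-3)): its argument vanishes at η = -3, a square-root branch point, modulus 3.
The radius of convergence is the smallest modulus among the singular points: 1.
The branch terms are analytic at 1/16 - (1/16)*sqrt(641) and contribute nothing to the residue; only the rational part matters.
The factor η**2 - η/8 - 5/2 splits as (η - a)(η - a') with a = 1/16 - (1/16)*sqrt(641), a' = 1/16 + (1/16)*sqrt(641). At the order-1 pole a set g(η) = (η - a)*(rational part) = [1/2] / (η - a').
Simple pole: residue = g(a) at a = 1/16 - (1/16)*sqrt(641), which is -(4/641)*sqrt(641).
The branch terms are analytic at 1/16 + (1/16)*sqrt(641) and contribute nothing to the residue; only the rational part matters.
The factor η**2 - η/8 - 5/2 splits as (η - a)(η - a') with a = 1/16 + (1/16)*sqrt(641), a' = 1/16 - (1/16)*sqrt(641). At the order-1 pole a set g(η) = (η - a)*(rational part) = [1/2] / (η - a').
Simple pole: residue = g(a) at a = 1/16 + (1/16)*sqrt(641), which is (4/641)*sqrt(641).
List the singular points by increasing real part (a conjugate pair: the negative imaginary part first).

Radius of convergence at 0: 1.
At -3: an algebraic (square-root) branch point.
At 1/16 - (1/16)*sqrt(641): a pole of order 1; residue -(4/641)*sqrt(641).
At -1: an algebraic (square-root) branch point.
At 1/16 + (1/16)*sqrt(641): a pole of order 1; residue (4/641)*sqrt(641).


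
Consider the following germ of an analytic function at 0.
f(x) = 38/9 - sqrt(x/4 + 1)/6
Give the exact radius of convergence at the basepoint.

The radius of convergence is 4.

Branch term (-1/6)*sqrt(1 - x/(-4)): its argument vanishes at x = -4, a square-root branch point, modulus 4.
The radius of convergence is the smallest modulus among the singular points: 4.


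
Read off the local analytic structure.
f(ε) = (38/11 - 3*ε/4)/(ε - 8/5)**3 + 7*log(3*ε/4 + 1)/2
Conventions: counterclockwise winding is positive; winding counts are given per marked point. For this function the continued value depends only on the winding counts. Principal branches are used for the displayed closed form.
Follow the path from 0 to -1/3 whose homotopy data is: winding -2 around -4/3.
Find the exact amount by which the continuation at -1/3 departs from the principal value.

The rational part is single-valued and drops out of the difference; each branch term changes only by its own monodromy.
(7/2)*log(1 - ε/(-4/3)): each positive loop around -4/3 adds 2*pi*i to the log, so winding -2 contributes (7/2)*(-2)*2*pi*i = -(14)*pi*i.
Summing the contributions at ε = -1/3 gives -(14)*pi*i.

Continued minus principal equals -(14)*pi*i.


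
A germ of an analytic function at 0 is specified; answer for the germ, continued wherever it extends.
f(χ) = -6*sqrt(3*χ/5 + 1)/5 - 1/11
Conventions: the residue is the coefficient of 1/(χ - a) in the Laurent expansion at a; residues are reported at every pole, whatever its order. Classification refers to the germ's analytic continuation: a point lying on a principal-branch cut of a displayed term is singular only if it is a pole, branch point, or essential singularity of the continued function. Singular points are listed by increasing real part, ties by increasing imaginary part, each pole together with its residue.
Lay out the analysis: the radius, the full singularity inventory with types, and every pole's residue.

Branch term (-6/5)*sqrt(1 - χ/(-5/3)): its argument vanishes at χ = -5/3, a square-root branch point, modulus 5/3.
The radius of convergence is the smallest modulus among the singular points: 5/3.

Radius of convergence at 0: 5/3.
At -5/3: an algebraic (square-root) branch point.


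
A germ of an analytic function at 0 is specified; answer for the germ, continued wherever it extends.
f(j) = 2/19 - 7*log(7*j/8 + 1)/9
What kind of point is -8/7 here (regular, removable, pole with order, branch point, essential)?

The point is a logarithmic branch point.

The term (-7/9)*log(1 - j/(-8/7)) has argument 1 - -8/7/(-8/7) = 0 at -8/7: a logarithmic (infinitely-sheeted) branch point; the remaining terms are analytic or single-valued there.


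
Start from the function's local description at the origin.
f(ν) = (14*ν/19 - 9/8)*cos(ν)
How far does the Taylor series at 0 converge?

The factor cos(ν) is entire and contributes no finite singular point.
The polynomial part has no poles.
No finite singular points: the Taylor series at 0 converges everywhere.

The radius of convergence is infinite.


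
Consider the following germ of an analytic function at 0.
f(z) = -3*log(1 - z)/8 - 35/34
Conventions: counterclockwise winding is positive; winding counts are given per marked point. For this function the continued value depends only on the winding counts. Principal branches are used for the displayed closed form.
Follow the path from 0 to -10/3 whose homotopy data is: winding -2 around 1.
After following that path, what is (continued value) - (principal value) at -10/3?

Continued minus principal equals (3/2)*pi*i.

The rational part is single-valued and drops out of the difference; each branch term changes only by its own monodromy.
(-3/8)*log(1 - z/(1)): each positive loop around 1 adds 2*pi*i to the log, so winding -2 contributes (-3/8)*(-2)*2*pi*i = (3/2)*pi*i.
Summing the contributions at z = -10/3 gives (3/2)*pi*i.


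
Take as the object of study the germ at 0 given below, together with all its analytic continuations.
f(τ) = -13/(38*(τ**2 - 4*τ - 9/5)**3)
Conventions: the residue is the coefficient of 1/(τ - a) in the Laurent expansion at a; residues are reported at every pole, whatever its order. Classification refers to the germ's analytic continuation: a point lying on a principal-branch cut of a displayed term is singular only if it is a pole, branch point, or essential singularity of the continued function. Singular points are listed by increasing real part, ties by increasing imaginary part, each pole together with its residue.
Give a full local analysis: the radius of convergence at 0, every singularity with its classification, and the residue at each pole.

Radius of convergence at 0: -2 + (1/5)*sqrt(145).
At 2 - (1/5)*sqrt(145): a pole of order 3; residue (975/14828512)*sqrt(145).
At 2 + (1/5)*sqrt(145): a pole of order 3; residue -(975/14828512)*sqrt(145).

Denominator factor (τ**2 - 4*τ - 9/5)^3: discriminant 116/5, real irrational roots 2 + (1/5)*sqrt(145) and 2 - (1/5)*sqrt(145); poles of order 3, moduli 2 + (1/5)*sqrt(145) and -2 + (1/5)*sqrt(145).
The radius of convergence is the smallest modulus among the singular points: -2 + (1/5)*sqrt(145).
The factor τ**2 - 4*τ - 9/5 splits as (τ - a)(τ - a') with a = 2 - (1/5)*sqrt(145), a' = 2 + (1/5)*sqrt(145). At the order-3 pole a set g(τ) = (τ - a)^3*f(τ) = [-13/38] / (τ - a')^3.
Order-3 pole: residue = g''(a)/2; g''(2 - (1/5)*sqrt(145)) = (975/7414256)*sqrt(145), so the residue is (975/14828512)*sqrt(145).
The factor τ**2 - 4*τ - 9/5 splits as (τ - a)(τ - a') with a = 2 + (1/5)*sqrt(145), a' = 2 - (1/5)*sqrt(145). At the order-3 pole a set g(τ) = (τ - a)^3*f(τ) = [-13/38] / (τ - a')^3.
Order-3 pole: residue = g''(a)/2; g''(2 + (1/5)*sqrt(145)) = -(975/7414256)*sqrt(145), so the residue is -(975/14828512)*sqrt(145).
List the singular points by increasing real part (a conjugate pair: the negative imaginary part first).


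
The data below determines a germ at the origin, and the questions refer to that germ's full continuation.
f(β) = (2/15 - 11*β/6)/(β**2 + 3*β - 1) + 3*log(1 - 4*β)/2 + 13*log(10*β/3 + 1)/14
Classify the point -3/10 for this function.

The point is a logarithmic branch point.

The term (13/14)*log(1 - β/(-3/10)) has argument 1 - -3/10/(-3/10) = 0 at -3/10: a logarithmic (infinitely-sheeted) branch point; the remaining terms are analytic or single-valued there.


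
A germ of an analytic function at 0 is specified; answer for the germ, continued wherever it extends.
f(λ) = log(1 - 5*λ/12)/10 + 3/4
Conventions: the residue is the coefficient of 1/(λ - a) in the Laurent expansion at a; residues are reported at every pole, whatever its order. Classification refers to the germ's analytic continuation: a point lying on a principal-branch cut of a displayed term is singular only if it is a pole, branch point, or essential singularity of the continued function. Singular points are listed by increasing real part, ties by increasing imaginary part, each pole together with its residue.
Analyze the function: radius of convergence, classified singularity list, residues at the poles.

Radius of convergence at 0: 12/5.
At 12/5: a logarithmic branch point.

Branch term (1/10)*log(1 - λ/(12/5)): its argument vanishes at λ = 12/5, a logarithmic branch point, modulus 12/5.
The radius of convergence is the smallest modulus among the singular points: 12/5.
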